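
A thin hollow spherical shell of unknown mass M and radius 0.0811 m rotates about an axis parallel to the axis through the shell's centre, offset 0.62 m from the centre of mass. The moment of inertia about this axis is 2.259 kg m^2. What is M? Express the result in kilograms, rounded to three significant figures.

5.81

I = I_cm + Md² = (2/3)MR² + Md² = M·[0.666667·(0.0811)² + (0.62)²] = M·0.38878.
So M = 2.259 / 0.38878 = 5.8104 kg.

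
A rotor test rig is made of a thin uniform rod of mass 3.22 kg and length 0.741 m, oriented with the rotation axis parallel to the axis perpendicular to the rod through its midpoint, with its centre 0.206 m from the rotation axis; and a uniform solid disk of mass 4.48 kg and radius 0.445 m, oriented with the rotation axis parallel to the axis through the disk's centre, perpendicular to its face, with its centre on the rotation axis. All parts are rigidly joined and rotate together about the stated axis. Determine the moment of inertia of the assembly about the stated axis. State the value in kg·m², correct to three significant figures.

0.728

Thin rod: I_cm = (1/12)ML² = (1/12)(3.22)(0.741)² = 0.14734 kg·m²; centre at d = 0.206 m, so I = I_cm + Md² gives I = 0.14734 + (3.22)(0.206)² = 0.28398 kg·m².
Solid disk: I_cm = (1/2)MR² = (1/2)(4.48)(0.445)² = 0.44358 kg·m²; axis through the centre, so I = 0.44358 kg·m².
Total I = 0.28398 + 0.44358 = 0.72756 kg·m².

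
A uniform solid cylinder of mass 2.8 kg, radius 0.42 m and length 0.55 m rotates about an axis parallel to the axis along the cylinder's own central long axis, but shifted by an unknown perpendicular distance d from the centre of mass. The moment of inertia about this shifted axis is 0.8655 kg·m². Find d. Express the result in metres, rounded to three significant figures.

0.470

About the centre-of-mass axis, I_cm = (1/2)MR² = (1/2)(2.8)(0.42)² = 0.24696 kg·m².
Parallel axis theorem: I = I_cm + Md², so Md² = 0.8655 − 0.24696 = 0.61854 kg·m².
d = √(0.61854 / 2.8) = 0.47001 m.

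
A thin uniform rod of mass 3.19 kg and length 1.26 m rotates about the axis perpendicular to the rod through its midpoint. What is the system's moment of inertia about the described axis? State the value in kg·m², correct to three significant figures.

0.422

I_cm = (1/12)ML² = (1/12)(3.19)(1.26)² = 0.42204 kg·m²; axis through the centre, so I = 0.42204 kg·m².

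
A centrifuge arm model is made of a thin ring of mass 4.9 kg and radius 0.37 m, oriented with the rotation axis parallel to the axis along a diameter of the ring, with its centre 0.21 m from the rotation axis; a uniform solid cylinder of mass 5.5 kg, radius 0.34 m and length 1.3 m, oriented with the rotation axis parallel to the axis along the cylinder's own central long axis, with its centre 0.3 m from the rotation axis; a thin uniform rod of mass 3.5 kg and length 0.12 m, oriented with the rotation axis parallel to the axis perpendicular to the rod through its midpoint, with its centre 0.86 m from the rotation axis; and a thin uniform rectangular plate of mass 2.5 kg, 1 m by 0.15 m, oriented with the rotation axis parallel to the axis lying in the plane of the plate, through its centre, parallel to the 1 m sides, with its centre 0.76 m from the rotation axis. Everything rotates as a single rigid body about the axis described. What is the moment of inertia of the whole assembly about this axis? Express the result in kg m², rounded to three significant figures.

Thin ring: I_cm = (1/2)MR² = (1/2)(4.9)(0.37)² = 0.33541 kg m²; centre at d = 0.21 m, so I = I_cm + Md² gives I = 0.33541 + (4.9)(0.21)² = 0.55149 kg m².
Solid cylinder: I_cm = (1/2)MR² = (1/2)(5.5)(0.34)² = 0.3179 kg m²; centre at d = 0.3 m, so I = I_cm + Md² gives I = 0.3179 + (5.5)(0.3)² = 0.8129 kg m².
Thin rod: I_cm = (1/12)ML² = (1/12)(3.5)(0.12)² = 0.0042 kg m²; centre at d = 0.86 m, so I = I_cm + Md² gives I = 0.0042 + (3.5)(0.86)² = 2.5928 kg m².
Rectangular plate: I_cm = (1/12)Mb² = (1/12)(2.5)(0.15)² = 0.0046875 kg m²; centre at d = 0.76 m, so I = I_cm + Md² gives I = 0.0046875 + (2.5)(0.76)² = 1.4487 kg m².
Total I = 0.55149 + 0.8129 + 2.5928 + 1.4487 = 5.4059 kg m².

5.41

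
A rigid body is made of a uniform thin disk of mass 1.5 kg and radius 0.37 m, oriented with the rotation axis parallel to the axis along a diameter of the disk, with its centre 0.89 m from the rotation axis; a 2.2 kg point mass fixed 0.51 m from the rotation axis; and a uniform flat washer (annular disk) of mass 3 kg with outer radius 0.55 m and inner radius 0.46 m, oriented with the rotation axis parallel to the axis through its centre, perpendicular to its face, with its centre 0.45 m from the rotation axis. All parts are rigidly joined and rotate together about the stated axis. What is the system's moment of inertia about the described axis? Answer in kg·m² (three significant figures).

Thin disk: I_cm = (1/4)MR² = (1/4)(1.5)(0.37)² = 0.051337 kg·m²; centre at d = 0.89 m, so the parallel axis theorem gives I = 0.051337 + (1.5)(0.89)² = 1.2395 kg·m².
Point mass: I_cm = 0; centre at d = 0.51 m, so the parallel axis theorem gives I = 0 + (2.2)(0.51)² = 0.57222 kg·m².
Annular disk: I_cm = (1/2)M(R²+r²) = (1/2)(3)[(0.55)² + (0.46)²] = 0.77115 kg·m²; centre at d = 0.45 m, so the parallel axis theorem gives I = 0.77115 + (3)(0.45)² = 1.3786 kg·m².
Total I = 1.2395 + 0.57222 + 1.3786 = 3.1904 kg·m².

3.19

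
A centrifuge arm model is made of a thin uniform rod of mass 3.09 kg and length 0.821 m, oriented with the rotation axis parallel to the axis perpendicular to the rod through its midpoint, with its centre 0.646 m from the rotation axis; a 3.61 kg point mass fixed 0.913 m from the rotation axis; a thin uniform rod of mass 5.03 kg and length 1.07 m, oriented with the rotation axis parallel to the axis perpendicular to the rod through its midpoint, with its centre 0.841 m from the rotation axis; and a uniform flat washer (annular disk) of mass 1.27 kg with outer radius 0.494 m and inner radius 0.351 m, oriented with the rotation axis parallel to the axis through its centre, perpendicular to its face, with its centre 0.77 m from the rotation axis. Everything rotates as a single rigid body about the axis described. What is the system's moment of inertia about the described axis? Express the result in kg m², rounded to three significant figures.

Thin rod: I_cm = (1/12)ML² = (1/12)(3.09)(0.821)² = 0.17357 kg m²; centre at d = 0.646 m, so the parallel axis theorem gives I = 0.17357 + (3.09)(0.646)² = 1.4631 kg m².
Point mass: I_cm = 0; centre at d = 0.913 m, so the parallel axis theorem gives I = 0 + (3.61)(0.913)² = 3.0092 kg m².
Thin rod: I_cm = (1/12)ML² = (1/12)(5.03)(1.07)² = 0.4799 kg m²; centre at d = 0.841 m, so the parallel axis theorem gives I = 0.4799 + (5.03)(0.841)² = 4.0375 kg m².
Annular disk: I_cm = (1/2)M(R²+r²) = (1/2)(1.27)[(0.494)² + (0.351)²] = 0.2332 kg m²; centre at d = 0.77 m, so the parallel axis theorem gives I = 0.2332 + (1.27)(0.77)² = 0.98618 kg m².
Total I = 1.4631 + 3.0092 + 4.0375 + 0.98618 = 9.496 kg m².

9.50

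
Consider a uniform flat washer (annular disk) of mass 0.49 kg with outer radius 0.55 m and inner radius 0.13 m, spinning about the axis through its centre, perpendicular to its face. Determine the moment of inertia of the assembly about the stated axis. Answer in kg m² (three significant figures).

I_cm = (1/2)M(R²+r²) = (1/2)(0.49)[(0.55)² + (0.13)²] = 0.078253 kg m²; axis through the centre, so I = 0.078253 kg m².

0.0783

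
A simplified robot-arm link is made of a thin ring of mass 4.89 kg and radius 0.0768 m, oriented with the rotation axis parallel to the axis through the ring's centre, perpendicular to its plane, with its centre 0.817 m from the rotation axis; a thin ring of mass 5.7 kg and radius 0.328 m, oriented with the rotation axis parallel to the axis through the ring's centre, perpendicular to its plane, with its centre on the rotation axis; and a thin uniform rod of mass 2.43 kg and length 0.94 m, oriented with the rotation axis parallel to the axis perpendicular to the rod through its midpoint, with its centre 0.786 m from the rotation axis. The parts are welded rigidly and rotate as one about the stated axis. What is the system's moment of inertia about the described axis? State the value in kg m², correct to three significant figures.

Thin ring: I_cm = MR² = (4.89)(0.0768)² = 0.028842 kg m²; centre at d = 0.817 m, so the parallel axis theorem gives I = 0.028842 + (4.89)(0.817)² = 3.2929 kg m².
Thin ring: I_cm = MR² = (5.7)(0.328)² = 0.61323 kg m²; axis through the centre, so I = 0.61323 kg m².
Thin rod: I_cm = (1/12)ML² = (1/12)(2.43)(0.94)² = 0.17893 kg m²; centre at d = 0.786 m, so the parallel axis theorem gives I = 0.17893 + (2.43)(0.786)² = 1.6802 kg m².
Total I = 3.2929 + 0.61323 + 1.6802 = 5.5863 kg m².

5.59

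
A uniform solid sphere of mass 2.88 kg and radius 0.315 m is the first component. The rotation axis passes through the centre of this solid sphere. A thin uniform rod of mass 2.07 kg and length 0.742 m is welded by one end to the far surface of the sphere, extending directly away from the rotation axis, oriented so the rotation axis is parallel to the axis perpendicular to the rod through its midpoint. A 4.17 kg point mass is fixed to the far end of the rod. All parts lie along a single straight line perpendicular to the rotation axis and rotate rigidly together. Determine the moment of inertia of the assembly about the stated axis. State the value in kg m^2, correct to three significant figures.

Solid sphere: I_cm = (2/5)MR² = (2/5)(2.88)(0.315)² = 0.11431 kg m^2; axis through the centre, so I = 0.11431 kg m^2.
Thin rod: I_cm = (1/12)ML² = (1/12)(2.07)(0.742)² = 0.094972 kg m^2; centre at d = 0.315 + 0.371 = 0.686 m, so the parallel axis theorem gives I = 0.094972 + (2.07)(0.686)² = 1.0691 kg m^2.
Point mass: I_cm = 0; centre at d = 0.315 + 0.371 + 0.371 = 1.057 m, so the parallel axis theorem gives I = 0 + (4.17)(1.057)² = 4.6589 kg m^2.
Total I = 0.11431 + 1.0691 + 4.6589 = 5.8423 kg m^2.

5.84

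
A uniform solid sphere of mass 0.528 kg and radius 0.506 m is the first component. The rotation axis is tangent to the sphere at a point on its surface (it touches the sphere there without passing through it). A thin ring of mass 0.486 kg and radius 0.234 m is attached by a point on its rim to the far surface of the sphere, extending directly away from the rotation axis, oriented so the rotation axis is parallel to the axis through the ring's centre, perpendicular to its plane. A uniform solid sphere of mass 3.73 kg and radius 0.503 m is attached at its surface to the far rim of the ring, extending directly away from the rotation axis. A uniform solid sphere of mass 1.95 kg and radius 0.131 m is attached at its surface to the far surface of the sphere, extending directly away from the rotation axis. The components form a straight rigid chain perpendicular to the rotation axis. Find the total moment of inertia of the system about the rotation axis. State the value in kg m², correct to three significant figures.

Solid sphere: I_cm = (2/5)MR² = (2/5)(0.528)(0.506)² = 0.054075 kg m²; centre at d = 0.506 m, so I = I_cm + Md² gives I = 0.054075 + (0.528)(0.506)² = 0.18926 kg m².
Thin ring: I_cm = MR² = (0.486)(0.234)² = 0.026611 kg m²; centre at d = 0.506 + 0.506 + 0.234 = 1.246 m, so I = I_cm + Md² gives I = 0.026611 + (0.486)(1.246)² = 0.78113 kg m².
Solid sphere: I_cm = (2/5)MR² = (2/5)(3.73)(0.503)² = 0.37749 kg m²; centre at d = 0.506 + 0.506 + 0.234 + 0.234 + 0.503 = 1.983 m, so I = I_cm + Md² gives I = 0.37749 + (3.73)(1.983)² = 15.045 kg m².
Solid sphere: I_cm = (2/5)MR² = (2/5)(1.95)(0.131)² = 0.013386 kg m²; centre at d = 0.506 + 0.506 + 0.234 + 0.234 + 0.503 + 0.503 + 0.131 = 2.617 m, so I = I_cm + Md² gives I = 0.013386 + (1.95)(2.617)² = 13.368 kg m².
Total I = 0.18926 + 0.78113 + 15.045 + 13.368 = 29.384 kg m².

29.4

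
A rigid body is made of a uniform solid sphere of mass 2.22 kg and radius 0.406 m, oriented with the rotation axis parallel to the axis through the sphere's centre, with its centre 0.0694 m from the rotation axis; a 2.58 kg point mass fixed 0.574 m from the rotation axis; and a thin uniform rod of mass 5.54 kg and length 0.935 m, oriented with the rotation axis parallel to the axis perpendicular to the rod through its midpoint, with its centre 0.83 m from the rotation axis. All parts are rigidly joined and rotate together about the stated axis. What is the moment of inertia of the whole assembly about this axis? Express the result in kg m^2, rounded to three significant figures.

5.23

Solid sphere: I_cm = (2/5)MR² = (2/5)(2.22)(0.406)² = 0.14637 kg m^2; centre at d = 0.0694 m, so the parallel axis theorem gives I = 0.14637 + (2.22)(0.0694)² = 0.15707 kg m^2.
Point mass: I_cm = 0; centre at d = 0.574 m, so the parallel axis theorem gives I = 0 + (2.58)(0.574)² = 0.85005 kg m^2.
Thin rod: I_cm = (1/12)ML² = (1/12)(5.54)(0.935)² = 0.4036 kg m^2; centre at d = 0.83 m, so the parallel axis theorem gives I = 0.4036 + (5.54)(0.83)² = 4.2201 kg m^2.
Total I = 0.15707 + 0.85005 + 4.2201 = 5.2272 kg m^2.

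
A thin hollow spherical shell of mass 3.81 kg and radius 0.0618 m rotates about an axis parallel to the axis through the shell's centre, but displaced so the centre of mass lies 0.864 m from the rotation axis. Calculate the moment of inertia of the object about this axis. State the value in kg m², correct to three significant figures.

2.85

I_cm = (2/3)MR² = (2/3)(3.81)(0.0618)² = 0.0097009 kg m²; centre at d = 0.864 m, so the parallel axis theorem gives I = 0.0097009 + (3.81)(0.864)² = 2.8539 kg m².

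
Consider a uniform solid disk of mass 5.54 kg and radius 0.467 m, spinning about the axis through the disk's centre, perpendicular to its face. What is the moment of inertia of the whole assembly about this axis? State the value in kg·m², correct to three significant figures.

I_cm = (1/2)MR² = (1/2)(5.54)(0.467)² = 0.60411 kg·m²; axis through the centre, so I = 0.60411 kg·m².

0.604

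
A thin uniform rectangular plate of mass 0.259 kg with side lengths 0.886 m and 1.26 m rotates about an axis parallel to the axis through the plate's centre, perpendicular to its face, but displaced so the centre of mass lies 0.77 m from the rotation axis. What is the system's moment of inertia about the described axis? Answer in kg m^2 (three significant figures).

I_cm = (1/12)M(a²+b²) = (1/12)(0.259)[(0.886)² + (1.26)²] = 0.051209 kg m^2; centre at d = 0.77 m, so the parallel axis theorem gives I = 0.051209 + (0.259)(0.77)² = 0.20477 kg m^2.

0.205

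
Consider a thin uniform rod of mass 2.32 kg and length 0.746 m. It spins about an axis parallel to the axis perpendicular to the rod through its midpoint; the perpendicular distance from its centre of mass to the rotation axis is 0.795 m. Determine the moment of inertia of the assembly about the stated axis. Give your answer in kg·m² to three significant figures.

I_cm = (1/12)ML² = (1/12)(2.32)(0.746)² = 0.10759 kg·m²; centre at d = 0.795 m, so I = I_cm + Md² gives I = 0.10759 + (2.32)(0.795)² = 1.5739 kg·m².

1.57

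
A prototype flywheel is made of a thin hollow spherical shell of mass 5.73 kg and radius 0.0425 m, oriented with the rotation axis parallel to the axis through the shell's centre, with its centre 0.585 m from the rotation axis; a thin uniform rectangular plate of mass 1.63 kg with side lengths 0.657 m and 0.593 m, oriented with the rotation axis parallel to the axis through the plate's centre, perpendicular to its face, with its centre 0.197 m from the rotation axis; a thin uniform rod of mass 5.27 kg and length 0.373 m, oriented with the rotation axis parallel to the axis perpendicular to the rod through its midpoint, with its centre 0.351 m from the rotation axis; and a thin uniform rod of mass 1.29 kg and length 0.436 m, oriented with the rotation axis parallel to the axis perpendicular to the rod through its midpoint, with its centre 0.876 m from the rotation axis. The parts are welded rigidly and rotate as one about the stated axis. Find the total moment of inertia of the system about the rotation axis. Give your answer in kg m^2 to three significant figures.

Spherical shell: I_cm = (2/3)MR² = (2/3)(5.73)(0.0425)² = 0.0068999 kg m^2; centre at d = 0.585 m, so the parallel axis theorem gives I = 0.0068999 + (5.73)(0.585)² = 1.9678 kg m^2.
Rectangular plate: I_cm = (1/12)M(a²+b²) = (1/12)(1.63)[(0.657)² + (0.593)²] = 0.1064 kg m^2; centre at d = 0.197 m, so the parallel axis theorem gives I = 0.1064 + (1.63)(0.197)² = 0.16966 kg m^2.
Thin rod: I_cm = (1/12)ML² = (1/12)(5.27)(0.373)² = 0.061101 kg m^2; centre at d = 0.351 m, so the parallel axis theorem gives I = 0.061101 + (5.27)(0.351)² = 0.71037 kg m^2.
Thin rod: I_cm = (1/12)ML² = (1/12)(1.29)(0.436)² = 0.020435 kg m^2; centre at d = 0.876 m, so the parallel axis theorem gives I = 0.020435 + (1.29)(0.876)² = 1.0104 kg m^2.
Total I = 1.9678 + 0.16966 + 0.71037 + 1.0104 = 3.8582 kg m^2.

3.86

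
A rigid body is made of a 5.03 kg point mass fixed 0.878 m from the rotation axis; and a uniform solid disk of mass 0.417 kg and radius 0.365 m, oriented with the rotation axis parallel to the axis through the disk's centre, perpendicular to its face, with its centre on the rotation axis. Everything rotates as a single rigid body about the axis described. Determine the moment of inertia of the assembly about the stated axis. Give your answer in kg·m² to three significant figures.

Point mass: I_cm = 0; centre at d = 0.878 m, so I = I_cm + Md² gives I = 0 + (5.03)(0.878)² = 3.8775 kg·m².
Solid disk: I_cm = (1/2)MR² = (1/2)(0.417)(0.365)² = 0.027777 kg·m²; axis through the centre, so I = 0.027777 kg·m².
Total I = 3.8775 + 0.027777 = 3.9053 kg·m².

3.91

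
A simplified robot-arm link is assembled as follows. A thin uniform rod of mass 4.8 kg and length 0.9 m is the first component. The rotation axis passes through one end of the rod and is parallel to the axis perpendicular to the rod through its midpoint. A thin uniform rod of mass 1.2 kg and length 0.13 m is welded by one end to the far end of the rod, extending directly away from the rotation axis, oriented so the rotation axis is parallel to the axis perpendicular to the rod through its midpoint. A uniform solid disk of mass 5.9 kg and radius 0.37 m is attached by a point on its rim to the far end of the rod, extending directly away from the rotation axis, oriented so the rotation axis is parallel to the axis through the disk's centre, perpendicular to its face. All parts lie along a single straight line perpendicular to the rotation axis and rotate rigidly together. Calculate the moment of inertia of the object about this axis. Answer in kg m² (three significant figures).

14.4

Thin rod: I_cm = (1/12)ML² = (1/12)(4.8)(0.9)² = 0.324 kg m²; centre at d = 0.45 m, so the parallel axis theorem gives I = 0.324 + (4.8)(0.45)² = 1.296 kg m².
Thin rod: I_cm = (1/12)ML² = (1/12)(1.2)(0.13)² = 0.00169 kg m²; centre at d = 0.45 + 0.45 + 0.065 = 0.965 m, so the parallel axis theorem gives I = 0.00169 + (1.2)(0.965)² = 1.1192 kg m².
Solid disk: I_cm = (1/2)MR² = (1/2)(5.9)(0.37)² = 0.40386 kg m²; centre at d = 0.45 + 0.45 + 0.065 + 0.065 + 0.37 = 1.4 m, so the parallel axis theorem gives I = 0.40386 + (5.9)(1.4)² = 11.968 kg m².
Total I = 1.296 + 1.1192 + 11.968 = 14.383 kg m².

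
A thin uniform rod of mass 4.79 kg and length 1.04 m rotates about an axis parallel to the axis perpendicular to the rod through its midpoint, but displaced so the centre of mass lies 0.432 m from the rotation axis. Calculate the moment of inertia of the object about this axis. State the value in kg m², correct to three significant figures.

1.33

I_cm = (1/12)ML² = (1/12)(4.79)(1.04)² = 0.43174 kg m²; centre at d = 0.432 m, so I = I_cm + Md² gives I = 0.43174 + (4.79)(0.432)² = 1.3257 kg m².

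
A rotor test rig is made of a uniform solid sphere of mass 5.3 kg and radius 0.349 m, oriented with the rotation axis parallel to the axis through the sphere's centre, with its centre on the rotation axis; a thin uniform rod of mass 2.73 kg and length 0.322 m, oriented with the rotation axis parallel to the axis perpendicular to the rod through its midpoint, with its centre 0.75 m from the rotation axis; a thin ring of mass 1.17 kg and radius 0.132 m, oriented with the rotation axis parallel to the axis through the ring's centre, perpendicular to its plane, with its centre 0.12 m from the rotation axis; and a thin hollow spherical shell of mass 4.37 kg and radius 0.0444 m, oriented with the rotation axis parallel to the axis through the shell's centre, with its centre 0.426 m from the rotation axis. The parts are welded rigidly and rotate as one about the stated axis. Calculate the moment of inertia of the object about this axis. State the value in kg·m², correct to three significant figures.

2.65

Solid sphere: I_cm = (2/5)MR² = (2/5)(5.3)(0.349)² = 0.25822 kg·m²; axis through the centre, so I = 0.25822 kg·m².
Thin rod: I_cm = (1/12)ML² = (1/12)(2.73)(0.322)² = 0.023588 kg·m²; centre at d = 0.75 m, so the parallel axis theorem gives I = 0.023588 + (2.73)(0.75)² = 1.5592 kg·m².
Thin ring: I_cm = MR² = (1.17)(0.132)² = 0.020386 kg·m²; centre at d = 0.12 m, so the parallel axis theorem gives I = 0.020386 + (1.17)(0.12)² = 0.037234 kg·m².
Spherical shell: I_cm = (2/3)MR² = (2/3)(4.37)(0.0444)² = 0.0057432 kg·m²; centre at d = 0.426 m, so the parallel axis theorem gives I = 0.0057432 + (4.37)(0.426)² = 0.79879 kg·m².
Total I = 0.25822 + 1.5592 + 0.037234 + 0.79879 = 2.6535 kg·m².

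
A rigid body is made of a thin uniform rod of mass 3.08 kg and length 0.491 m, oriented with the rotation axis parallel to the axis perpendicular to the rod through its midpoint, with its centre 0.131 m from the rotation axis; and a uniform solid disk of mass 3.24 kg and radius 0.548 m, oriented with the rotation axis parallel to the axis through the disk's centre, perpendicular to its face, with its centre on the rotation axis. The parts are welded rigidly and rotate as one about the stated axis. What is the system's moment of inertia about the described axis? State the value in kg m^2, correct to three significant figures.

0.601

Thin rod: I_cm = (1/12)ML² = (1/12)(3.08)(0.491)² = 0.061877 kg m^2; centre at d = 0.131 m, so the parallel axis theorem gives I = 0.061877 + (3.08)(0.131)² = 0.11473 kg m^2.
Solid disk: I_cm = (1/2)MR² = (1/2)(3.24)(0.548)² = 0.48649 kg m^2; axis through the centre, so I = 0.48649 kg m^2.
Total I = 0.11473 + 0.48649 = 0.60123 kg m^2.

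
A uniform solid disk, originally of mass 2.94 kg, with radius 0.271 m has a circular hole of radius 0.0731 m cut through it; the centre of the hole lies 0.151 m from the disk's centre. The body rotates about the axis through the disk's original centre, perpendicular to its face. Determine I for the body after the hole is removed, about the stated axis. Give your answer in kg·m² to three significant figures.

Unpierced body about its centre: I₀ = (1/2)MR² = (1/2)(2.94)(0.271)² = 0.10796 kg·m².
The removed disk has mass m = M·(r/R)² = (2.94)(0.0731/0.271)² = 0.21392 kg (same uniform areal density).
Its moment of inertia about the rotation axis (parallel-axis theorem): I_hole = (1/2)mr² + md² = (1/2)(0.21392)(0.0731)² + (0.21392)(0.151)² = 0.005449 kg·m².
Treating the hole as negative mass, I = I₀ − I_hole = 0.10796 − 0.005449 = 0.10251 kg·m².

0.103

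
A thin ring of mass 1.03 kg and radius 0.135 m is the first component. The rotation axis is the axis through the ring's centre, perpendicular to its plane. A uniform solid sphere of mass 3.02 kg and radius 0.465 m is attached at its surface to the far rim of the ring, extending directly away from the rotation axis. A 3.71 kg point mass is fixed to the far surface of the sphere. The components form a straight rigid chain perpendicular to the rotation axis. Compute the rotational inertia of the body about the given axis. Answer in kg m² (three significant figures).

Thin ring: I_cm = MR² = (1.03)(0.135)² = 0.018772 kg m²; axis through the centre, so I = 0.018772 kg m².
Solid sphere: I_cm = (2/5)MR² = (2/5)(3.02)(0.465)² = 0.2612 kg m²; centre at d = 0.135 + 0.465 = 0.6 m, so the parallel axis theorem gives I = 0.2612 + (3.02)(0.6)² = 1.3484 kg m².
Point mass: I_cm = 0; centre at d = 0.135 + 0.465 + 0.465 = 1.065 m, so the parallel axis theorem gives I = 0 + (3.71)(1.065)² = 4.208 kg m².
Total I = 0.018772 + 1.3484 + 4.208 = 5.5751 kg m².

5.58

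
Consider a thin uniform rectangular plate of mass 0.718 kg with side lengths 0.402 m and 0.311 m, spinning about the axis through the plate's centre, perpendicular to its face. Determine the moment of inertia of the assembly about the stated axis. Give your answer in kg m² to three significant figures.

I_cm = (1/12)M(a²+b²) = (1/12)(0.718)[(0.402)² + (0.311)²] = 0.015456 kg m²; axis through the centre, so I = 0.015456 kg m².

0.0155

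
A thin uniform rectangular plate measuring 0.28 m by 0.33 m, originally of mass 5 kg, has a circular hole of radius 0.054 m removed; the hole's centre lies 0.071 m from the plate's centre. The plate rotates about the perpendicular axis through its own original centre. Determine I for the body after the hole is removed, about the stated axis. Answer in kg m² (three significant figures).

0.0748

Unpierced body about its centre: I₀ = (1/12)M(a²+b²) = (1/12)(5)[(0.28)² + (0.33)²] = 0.078042 kg m².
The removed disk has mass m = M·πr²/(ab) = (5)·π(0.054)²/(0.28·0.33) = 0.49572 kg (same uniform areal density).
Its moment of inertia about the rotation axis (parallel-axis theorem): I_hole = (1/2)mr² + md² = (1/2)(0.49572)(0.054)² + (0.49572)(0.071)² = 0.0032217 kg m².
Treating the hole as negative mass, I = I₀ − I_hole = 0.078042 − 0.0032217 = 0.07482 kg m².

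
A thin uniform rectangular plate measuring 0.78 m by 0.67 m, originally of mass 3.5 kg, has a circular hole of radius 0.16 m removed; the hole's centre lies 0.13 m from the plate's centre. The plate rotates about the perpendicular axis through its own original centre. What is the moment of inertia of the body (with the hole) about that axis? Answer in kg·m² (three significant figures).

Unpierced body about its centre: I₀ = (1/12)M(a²+b²) = (1/12)(3.5)[(0.78)² + (0.67)²] = 0.30838 kg·m².
The removed disk has mass m = M·πr²/(ab) = (3.5)·π(0.16)²/(0.78·0.67) = 0.53863 kg (same uniform areal density).
Its moment of inertia about the rotation axis (parallel-axis theorem): I_hole = (1/2)mr² + md² = (1/2)(0.53863)(0.16)² + (0.53863)(0.13)² = 0.015997 kg·m².
Treating the hole as negative mass, I = I₀ − I_hole = 0.30838 − 0.015997 = 0.29238 kg·m².

0.292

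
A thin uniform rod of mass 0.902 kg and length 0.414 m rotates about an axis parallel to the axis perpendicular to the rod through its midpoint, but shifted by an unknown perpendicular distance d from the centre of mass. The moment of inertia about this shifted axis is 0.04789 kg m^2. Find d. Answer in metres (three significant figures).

0.197

About the centre-of-mass axis, I_cm = (1/12)ML² = (1/12)(0.902)(0.414)² = 0.012883 kg m^2.
Parallel axis theorem: I = I_cm + Md², so Md² = 0.04789 − 0.012883 = 0.035007 kg m^2.
d = √(0.035007 / 0.902) = 0.197 m.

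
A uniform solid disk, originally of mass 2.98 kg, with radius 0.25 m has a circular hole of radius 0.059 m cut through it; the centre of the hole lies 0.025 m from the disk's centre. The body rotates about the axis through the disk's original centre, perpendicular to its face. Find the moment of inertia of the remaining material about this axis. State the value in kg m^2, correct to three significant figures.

Unpierced body about its centre: I₀ = (1/2)MR² = (1/2)(2.98)(0.25)² = 0.093125 kg m^2.
The removed disk has mass m = M·(r/R)² = (2.98)(0.059/0.25)² = 0.16597 kg (same uniform areal density).
Its moment of inertia about the rotation axis (parallel-axis theorem): I_hole = (1/2)mr² + md² = (1/2)(0.16597)(0.059)² + (0.16597)(0.025)² = 0.00039261 kg m^2.
Treating the hole as negative mass, I = I₀ − I_hole = 0.093125 − 0.00039261 = 0.092732 kg m^2.

0.0927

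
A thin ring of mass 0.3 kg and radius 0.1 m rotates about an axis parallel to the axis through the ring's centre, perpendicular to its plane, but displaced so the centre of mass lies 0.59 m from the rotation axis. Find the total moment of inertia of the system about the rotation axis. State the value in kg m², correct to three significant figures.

0.107

I_cm = MR² = (0.3)(0.1)² = 0.003 kg m²; centre at d = 0.59 m, so I = I_cm + Md² gives I = 0.003 + (0.3)(0.59)² = 0.10743 kg m².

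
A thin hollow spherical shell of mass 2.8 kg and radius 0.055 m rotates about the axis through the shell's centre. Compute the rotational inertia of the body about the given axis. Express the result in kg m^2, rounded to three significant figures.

0.00565

I_cm = (2/3)MR² = (2/3)(2.8)(0.055)² = 0.0056467 kg m^2; axis through the centre, so I = 0.0056467 kg m^2.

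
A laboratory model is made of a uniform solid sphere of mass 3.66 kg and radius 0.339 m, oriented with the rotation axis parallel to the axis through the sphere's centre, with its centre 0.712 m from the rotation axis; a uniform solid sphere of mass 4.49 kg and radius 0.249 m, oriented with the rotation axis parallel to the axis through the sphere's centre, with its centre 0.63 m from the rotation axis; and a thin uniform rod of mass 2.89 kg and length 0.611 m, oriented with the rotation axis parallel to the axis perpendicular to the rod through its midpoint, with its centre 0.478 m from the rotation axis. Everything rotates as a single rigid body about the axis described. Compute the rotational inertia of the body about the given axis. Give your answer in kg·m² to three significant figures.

Solid sphere: I_cm = (2/5)MR² = (2/5)(3.66)(0.339)² = 0.16824 kg·m²; centre at d = 0.712 m, so I = I_cm + Md² gives I = 0.16824 + (3.66)(0.712)² = 2.0237 kg·m².
Solid sphere: I_cm = (2/5)MR² = (2/5)(4.49)(0.249)² = 0.11135 kg·m²; centre at d = 0.63 m, so I = I_cm + Md² gives I = 0.11135 + (4.49)(0.63)² = 1.8934 kg·m².
Thin rod: I_cm = (1/12)ML² = (1/12)(2.89)(0.611)² = 0.089908 kg·m²; centre at d = 0.478 m, so I = I_cm + Md² gives I = 0.089908 + (2.89)(0.478)² = 0.75023 kg·m².
Total I = 2.0237 + 1.8934 + 0.75023 = 4.6673 kg·m².

4.67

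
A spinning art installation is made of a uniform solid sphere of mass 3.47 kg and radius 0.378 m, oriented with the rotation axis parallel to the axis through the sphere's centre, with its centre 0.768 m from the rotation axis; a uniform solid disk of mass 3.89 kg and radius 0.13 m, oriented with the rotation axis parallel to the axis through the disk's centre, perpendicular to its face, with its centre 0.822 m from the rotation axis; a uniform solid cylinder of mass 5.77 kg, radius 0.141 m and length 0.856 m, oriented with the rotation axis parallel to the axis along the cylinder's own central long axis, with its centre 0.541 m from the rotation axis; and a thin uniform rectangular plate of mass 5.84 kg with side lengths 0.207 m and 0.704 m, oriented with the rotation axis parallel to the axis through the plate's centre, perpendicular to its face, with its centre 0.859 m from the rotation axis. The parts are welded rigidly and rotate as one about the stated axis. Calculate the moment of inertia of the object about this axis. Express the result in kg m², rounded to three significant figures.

Solid sphere: I_cm = (2/5)MR² = (2/5)(3.47)(0.378)² = 0.19832 kg m²; centre at d = 0.768 m, so I = I_cm + Md² gives I = 0.19832 + (3.47)(0.768)² = 2.245 kg m².
Solid disk: I_cm = (1/2)MR² = (1/2)(3.89)(0.13)² = 0.032871 kg m²; centre at d = 0.822 m, so I = I_cm + Md² gives I = 0.032871 + (3.89)(0.822)² = 2.6613 kg m².
Solid cylinder: I_cm = (1/2)MR² = (1/2)(5.77)(0.141)² = 0.057357 kg m²; centre at d = 0.541 m, so I = I_cm + Md² gives I = 0.057357 + (5.77)(0.541)² = 1.7461 kg m².
Rectangular plate: I_cm = (1/12)M(a²+b²) = (1/12)(5.84)[(0.207)² + (0.704)²] = 0.26205 kg m²; centre at d = 0.859 m, so I = I_cm + Md² gives I = 0.26205 + (5.84)(0.859)² = 4.5713 kg m².
Total I = 2.245 + 2.6613 + 1.7461 + 4.5713 = 11.224 kg m².

11.2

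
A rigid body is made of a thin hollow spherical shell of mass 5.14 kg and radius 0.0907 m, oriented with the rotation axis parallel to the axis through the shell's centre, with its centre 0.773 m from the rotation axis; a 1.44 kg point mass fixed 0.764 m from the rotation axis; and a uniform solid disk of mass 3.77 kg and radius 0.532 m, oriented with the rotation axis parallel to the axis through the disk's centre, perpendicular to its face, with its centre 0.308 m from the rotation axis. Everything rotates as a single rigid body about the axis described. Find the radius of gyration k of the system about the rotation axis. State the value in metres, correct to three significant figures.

Spherical shell: I_cm = (2/3)MR² = (2/3)(5.14)(0.0907)² = 0.028189 kg m^2; centre at d = 0.773 m, so the parallel axis theorem gives I = 0.028189 + (5.14)(0.773)² = 3.0995 kg m^2.
Point mass: I_cm = 0; centre at d = 0.764 m, so the parallel axis theorem gives I = 0 + (1.44)(0.764)² = 0.84052 kg m^2.
Solid disk: I_cm = (1/2)MR² = (1/2)(3.77)(0.532)² = 0.5335 kg m^2; centre at d = 0.308 m, so the parallel axis theorem gives I = 0.5335 + (3.77)(0.308)² = 0.89114 kg m^2.
Total I = 4.8311 kg m^2; total mass M = 10.35 kg.
k = √(I/M) = √(4.8311/10.35) = 0.68321 m.

0.683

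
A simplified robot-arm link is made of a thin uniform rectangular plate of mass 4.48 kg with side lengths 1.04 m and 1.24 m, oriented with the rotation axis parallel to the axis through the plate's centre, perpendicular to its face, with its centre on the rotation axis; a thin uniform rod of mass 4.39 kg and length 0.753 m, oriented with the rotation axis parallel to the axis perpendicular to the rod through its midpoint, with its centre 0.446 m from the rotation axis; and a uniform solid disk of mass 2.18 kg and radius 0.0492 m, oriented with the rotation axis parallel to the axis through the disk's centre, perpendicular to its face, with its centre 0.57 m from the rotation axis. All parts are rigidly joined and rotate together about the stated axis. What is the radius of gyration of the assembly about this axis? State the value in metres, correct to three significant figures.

0.501

Rectangular plate: I_cm = (1/12)M(a²+b²) = (1/12)(4.48)[(1.04)² + (1.24)²] = 0.97783 kg·m²; axis through the centre, so I = 0.97783 kg·m².
Thin rod: I_cm = (1/12)ML² = (1/12)(4.39)(0.753)² = 0.20743 kg·m²; centre at d = 0.446 m, so I = I_cm + Md² gives I = 0.20743 + (4.39)(0.446)² = 1.0807 kg·m².
Solid disk: I_cm = (1/2)MR² = (1/2)(2.18)(0.0492)² = 0.0026385 kg·m²; centre at d = 0.57 m, so I = I_cm + Md² gives I = 0.0026385 + (2.18)(0.57)² = 0.71092 kg·m².
Total I = 2.7694 kg·m²; total mass M = 11.05 kg.
k = √(I/M) = √(2.7694/11.05) = 0.50063 m.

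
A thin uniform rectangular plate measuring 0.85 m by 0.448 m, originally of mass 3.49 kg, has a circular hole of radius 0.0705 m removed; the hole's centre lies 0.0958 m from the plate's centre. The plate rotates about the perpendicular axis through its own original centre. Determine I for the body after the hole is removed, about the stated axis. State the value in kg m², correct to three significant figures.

Unpierced body about its centre: I₀ = (1/12)M(a²+b²) = (1/12)(3.49)[(0.85)² + (0.448)²] = 0.2685 kg m².
The removed disk has mass m = M·πr²/(ab) = (3.49)·π(0.0705)²/(0.85·0.448) = 0.14311 kg (same uniform areal density).
Its moment of inertia about the rotation axis (parallel-axis theorem): I_hole = (1/2)mr² + md² = (1/2)(0.14311)(0.0705)² + (0.14311)(0.0958)² = 0.001669 kg m².
Treating the hole as negative mass, I = I₀ − I_hole = 0.2685 − 0.001669 = 0.26683 kg m².

0.267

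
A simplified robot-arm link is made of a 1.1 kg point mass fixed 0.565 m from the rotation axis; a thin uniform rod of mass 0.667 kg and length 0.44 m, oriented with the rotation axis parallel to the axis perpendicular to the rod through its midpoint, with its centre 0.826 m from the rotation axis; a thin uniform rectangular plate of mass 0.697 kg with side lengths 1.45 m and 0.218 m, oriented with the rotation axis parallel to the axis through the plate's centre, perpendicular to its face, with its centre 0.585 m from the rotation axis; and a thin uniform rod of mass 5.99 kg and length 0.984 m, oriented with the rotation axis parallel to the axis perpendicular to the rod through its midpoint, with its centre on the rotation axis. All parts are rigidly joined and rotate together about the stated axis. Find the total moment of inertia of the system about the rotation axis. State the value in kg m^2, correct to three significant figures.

Point mass: I_cm = 0; centre at d = 0.565 m, so I = I_cm + Md² gives I = 0 + (1.1)(0.565)² = 0.35115 kg m^2.
Thin rod: I_cm = (1/12)ML² = (1/12)(0.667)(0.44)² = 0.010761 kg m^2; centre at d = 0.826 m, so I = I_cm + Md² gives I = 0.010761 + (0.667)(0.826)² = 0.46584 kg m^2.
Rectangular plate: I_cm = (1/12)M(a²+b²) = (1/12)(0.697)[(1.45)² + (0.218)²] = 0.12488 kg m^2; centre at d = 0.585 m, so I = I_cm + Md² gives I = 0.12488 + (0.697)(0.585)² = 0.36341 kg m^2.
Thin rod: I_cm = (1/12)ML² = (1/12)(5.99)(0.984)² = 0.48332 kg m^2; axis through the centre, so I = 0.48332 kg m^2.
Total I = 0.35115 + 0.46584 + 0.36341 + 0.48332 = 1.6637 kg m^2.

1.66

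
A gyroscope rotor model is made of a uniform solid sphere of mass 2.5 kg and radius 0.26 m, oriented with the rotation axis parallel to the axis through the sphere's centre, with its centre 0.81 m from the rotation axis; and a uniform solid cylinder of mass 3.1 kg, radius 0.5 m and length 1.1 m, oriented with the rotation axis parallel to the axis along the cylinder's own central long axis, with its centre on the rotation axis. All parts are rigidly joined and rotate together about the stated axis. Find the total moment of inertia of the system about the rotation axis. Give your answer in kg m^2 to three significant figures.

2.10

Solid sphere: I_cm = (2/5)MR² = (2/5)(2.5)(0.26)² = 0.0676 kg m^2; centre at d = 0.81 m, so the parallel axis theorem gives I = 0.0676 + (2.5)(0.81)² = 1.7079 kg m^2.
Solid cylinder: I_cm = (1/2)MR² = (1/2)(3.1)(0.5)² = 0.3875 kg m^2; axis through the centre, so I = 0.3875 kg m^2.
Total I = 1.7079 + 0.3875 = 2.0954 kg m^2.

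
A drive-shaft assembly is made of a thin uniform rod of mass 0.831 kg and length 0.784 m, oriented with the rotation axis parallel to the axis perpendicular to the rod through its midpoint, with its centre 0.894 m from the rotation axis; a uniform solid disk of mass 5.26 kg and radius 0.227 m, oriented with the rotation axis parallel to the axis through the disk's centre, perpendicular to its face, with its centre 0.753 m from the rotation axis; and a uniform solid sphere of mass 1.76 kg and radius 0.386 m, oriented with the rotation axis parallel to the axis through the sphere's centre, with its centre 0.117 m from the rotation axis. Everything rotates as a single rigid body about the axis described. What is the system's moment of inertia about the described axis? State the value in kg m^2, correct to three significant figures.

Thin rod: I_cm = (1/12)ML² = (1/12)(0.831)(0.784)² = 0.042565 kg m^2; centre at d = 0.894 m, so the parallel axis theorem gives I = 0.042565 + (0.831)(0.894)² = 0.70673 kg m^2.
Solid disk: I_cm = (1/2)MR² = (1/2)(5.26)(0.227)² = 0.13552 kg m^2; centre at d = 0.753 m, so the parallel axis theorem gives I = 0.13552 + (5.26)(0.753)² = 3.118 kg m^2.
Solid sphere: I_cm = (2/5)MR² = (2/5)(1.76)(0.386)² = 0.10489 kg m^2; centre at d = 0.117 m, so the parallel axis theorem gives I = 0.10489 + (1.76)(0.117)² = 0.12899 kg m^2.
Total I = 0.70673 + 3.118 + 0.12899 = 3.9537 kg m^2.

3.95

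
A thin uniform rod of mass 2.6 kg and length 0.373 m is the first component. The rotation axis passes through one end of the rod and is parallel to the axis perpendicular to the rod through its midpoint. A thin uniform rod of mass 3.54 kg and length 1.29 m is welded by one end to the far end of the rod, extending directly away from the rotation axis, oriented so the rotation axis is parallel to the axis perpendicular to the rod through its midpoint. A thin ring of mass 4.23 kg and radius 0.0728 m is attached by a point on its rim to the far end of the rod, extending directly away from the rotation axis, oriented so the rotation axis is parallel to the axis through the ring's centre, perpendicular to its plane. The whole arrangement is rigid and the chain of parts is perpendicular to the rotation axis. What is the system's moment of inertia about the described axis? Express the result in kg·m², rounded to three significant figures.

Thin rod: I_cm = (1/12)ML² = (1/12)(2.6)(0.373)² = 0.030145 kg·m²; centre at d = 0.1865 m, so the parallel axis theorem gives I = 0.030145 + (2.6)(0.1865)² = 0.12058 kg·m².
Thin rod: I_cm = (1/12)ML² = (1/12)(3.54)(1.29)² = 0.49091 kg·m²; centre at d = 0.1865 + 0.1865 + 0.645 = 1.018 m, so the parallel axis theorem gives I = 0.49091 + (3.54)(1.018)² = 4.1595 kg·m².
Thin ring: I_cm = MR² = (4.23)(0.0728)² = 0.022418 kg·m²; centre at d = 0.1865 + 0.1865 + 0.645 + 0.645 + 0.0728 = 1.7358 m, so the parallel axis theorem gives I = 0.022418 + (4.23)(1.7358)² = 12.767 kg·m².
Total I = 0.12058 + 4.1595 + 12.767 = 17.047 kg·m².

17.0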